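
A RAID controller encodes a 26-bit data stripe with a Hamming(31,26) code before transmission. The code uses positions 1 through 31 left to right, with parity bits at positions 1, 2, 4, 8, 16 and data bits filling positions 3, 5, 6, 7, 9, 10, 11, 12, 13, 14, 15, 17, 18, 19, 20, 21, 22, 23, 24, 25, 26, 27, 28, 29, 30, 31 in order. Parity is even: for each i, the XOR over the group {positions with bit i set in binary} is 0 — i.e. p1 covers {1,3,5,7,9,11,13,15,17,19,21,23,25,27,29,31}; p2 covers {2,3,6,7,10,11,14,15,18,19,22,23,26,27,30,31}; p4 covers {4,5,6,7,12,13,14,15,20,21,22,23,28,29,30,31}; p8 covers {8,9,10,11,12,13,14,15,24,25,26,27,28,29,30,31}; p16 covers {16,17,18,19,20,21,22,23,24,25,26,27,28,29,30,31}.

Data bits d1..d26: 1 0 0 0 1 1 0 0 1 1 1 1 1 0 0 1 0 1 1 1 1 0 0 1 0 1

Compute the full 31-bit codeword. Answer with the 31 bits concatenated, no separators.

Place data at non-parity positions: p1 p2 1 p4 0 0 0 p8 1 1 0 0 1 1 1 p16 1 1 0 0 1 0 1 1 1 1 0 0 1 0 1
p1 (pos 1,3,5,7,9,11,13,15,17,19,21,23,25,27,29,31): XOR of data positions = 1⊕0⊕0⊕1⊕0⊕1⊕1⊕1⊕0⊕1⊕1⊕1⊕0⊕1⊕1 = 0
p2 (pos 2,3,6,7,10,11,14,15,18,19,22,23,26,27,30,31): XOR of data positions = 1⊕0⊕0⊕1⊕0⊕1⊕1⊕1⊕0⊕0⊕1⊕1⊕0⊕0⊕1 = 0
p4 (pos 4,5,6,7,12,13,14,15,20,21,22,23,28,29,30,31): XOR of data positions = 0⊕0⊕0⊕0⊕1⊕1⊕1⊕0⊕1⊕0⊕1⊕0⊕1⊕0⊕1 = 1
p8 (pos 8,9,10,11,12,13,14,15,24,25,26,27,28,29,30,31): XOR of data positions = 1⊕1⊕0⊕0⊕1⊕1⊕1⊕1⊕1⊕1⊕0⊕0⊕1⊕0⊕1 = 0
p16 (pos 16,17,18,19,20,21,22,23,24,25,26,27,28,29,30,31): XOR of data positions = 1⊕1⊕0⊕0⊕1⊕0⊕1⊕1⊕1⊕1⊕0⊕0⊕1⊕0⊕1 = 1
Codeword: 0011000011001111110010111100101

0011000011001111110010111100101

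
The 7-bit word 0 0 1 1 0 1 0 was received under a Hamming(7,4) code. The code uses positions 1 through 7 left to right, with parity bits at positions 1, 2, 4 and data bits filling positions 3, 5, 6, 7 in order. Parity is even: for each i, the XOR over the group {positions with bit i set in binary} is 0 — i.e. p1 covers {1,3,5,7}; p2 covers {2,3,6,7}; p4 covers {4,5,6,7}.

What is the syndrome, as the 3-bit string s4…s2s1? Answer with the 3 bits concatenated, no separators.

s1 (pos 1,3,5,7): 0⊕1⊕0⊕0 = 1
s2 (pos 2,3,6,7): 0⊕1⊕1⊕0 = 0
s4 (pos 4,5,6,7): 1⊕0⊕1⊕0 = 0
Syndrome s4…s1 = 001 → error at position 1.

001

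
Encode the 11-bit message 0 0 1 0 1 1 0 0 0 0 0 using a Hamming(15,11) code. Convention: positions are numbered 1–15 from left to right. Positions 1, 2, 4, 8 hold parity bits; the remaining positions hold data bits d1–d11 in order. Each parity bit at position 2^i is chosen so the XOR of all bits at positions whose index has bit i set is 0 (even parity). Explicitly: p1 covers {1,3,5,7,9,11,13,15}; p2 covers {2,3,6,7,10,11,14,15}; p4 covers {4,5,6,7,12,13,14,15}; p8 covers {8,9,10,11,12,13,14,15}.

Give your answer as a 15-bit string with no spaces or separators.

100101001100000

Place data at non-parity positions: p1 p2 0 p4 0 1 0 p8 1 1 0 0 0 0 0
p1 (pos 1,3,5,7,9,11,13,15): XOR of data positions = 0⊕0⊕0⊕1⊕0⊕0⊕0 = 1
p2 (pos 2,3,6,7,10,11,14,15): XOR of data positions = 0⊕1⊕0⊕1⊕0⊕0⊕0 = 0
p4 (pos 4,5,6,7,12,13,14,15): XOR of data positions = 0⊕1⊕0⊕0⊕0⊕0⊕0 = 1
p8 (pos 8,9,10,11,12,13,14,15): XOR of data positions = 1⊕1⊕0⊕0⊕0⊕0⊕0 = 0
Codeword: 100101001100000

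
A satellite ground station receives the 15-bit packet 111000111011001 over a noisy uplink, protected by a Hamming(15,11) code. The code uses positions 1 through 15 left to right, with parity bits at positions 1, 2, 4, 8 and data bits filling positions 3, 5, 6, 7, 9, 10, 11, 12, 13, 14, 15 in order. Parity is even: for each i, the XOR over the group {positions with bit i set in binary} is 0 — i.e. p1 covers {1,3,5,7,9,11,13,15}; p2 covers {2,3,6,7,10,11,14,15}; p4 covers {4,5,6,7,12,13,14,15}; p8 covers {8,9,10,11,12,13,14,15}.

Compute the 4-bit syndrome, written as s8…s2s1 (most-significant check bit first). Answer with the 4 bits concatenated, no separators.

1110

s1 (pos 1,3,5,7,9,11,13,15): 1⊕1⊕0⊕1⊕1⊕1⊕0⊕1 = 0
s2 (pos 2,3,6,7,10,11,14,15): 1⊕1⊕0⊕1⊕0⊕1⊕0⊕1 = 1
s4 (pos 4,5,6,7,12,13,14,15): 0⊕0⊕0⊕1⊕1⊕0⊕0⊕1 = 1
s8 (pos 8,9,10,11,12,13,14,15): 1⊕1⊕0⊕1⊕1⊕0⊕0⊕1 = 1
Syndrome s8…s1 = 1110 → error at position 14.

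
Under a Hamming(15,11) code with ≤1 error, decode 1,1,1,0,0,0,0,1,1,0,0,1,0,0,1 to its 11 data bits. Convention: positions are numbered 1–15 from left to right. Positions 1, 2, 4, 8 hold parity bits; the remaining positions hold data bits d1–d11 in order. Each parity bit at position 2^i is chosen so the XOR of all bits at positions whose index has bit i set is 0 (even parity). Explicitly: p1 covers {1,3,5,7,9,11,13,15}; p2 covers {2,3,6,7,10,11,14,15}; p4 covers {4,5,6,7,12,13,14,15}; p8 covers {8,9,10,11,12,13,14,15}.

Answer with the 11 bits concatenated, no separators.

s1 (pos 1,3,5,7,9,11,13,15): 1⊕1⊕0⊕0⊕1⊕0⊕0⊕1 = 0
s2 (pos 2,3,6,7,10,11,14,15): 1⊕1⊕0⊕0⊕0⊕0⊕0⊕1 = 1
s4 (pos 4,5,6,7,12,13,14,15): 0⊕0⊕0⊕0⊕1⊕0⊕0⊕1 = 0
s8 (pos 8,9,10,11,12,13,14,15): 1⊕1⊕0⊕0⊕1⊕0⊕0⊕1 = 0
Syndrome s8…s1 = 0010 → error at position 2.
Flip position 2: 111000011001001 → 101000011001001
Read data bits from positions 3,5,6,7,9,10,11,12,13,14,15: 10001001001

10001001001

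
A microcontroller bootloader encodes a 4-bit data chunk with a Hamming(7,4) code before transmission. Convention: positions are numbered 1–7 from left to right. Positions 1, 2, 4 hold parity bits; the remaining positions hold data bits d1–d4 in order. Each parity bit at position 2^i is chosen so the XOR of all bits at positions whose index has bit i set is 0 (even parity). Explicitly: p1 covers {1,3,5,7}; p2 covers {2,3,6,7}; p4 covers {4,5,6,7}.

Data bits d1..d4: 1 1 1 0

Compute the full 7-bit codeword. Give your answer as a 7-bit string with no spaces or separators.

Place data at non-parity positions: p1 p2 1 p4 1 1 0
p1 (pos 1,3,5,7): XOR of data positions = 1⊕1⊕0 = 0
p2 (pos 2,3,6,7): XOR of data positions = 1⊕1⊕0 = 0
p4 (pos 4,5,6,7): XOR of data positions = 1⊕1⊕0 = 0
Codeword: 0010110

0010110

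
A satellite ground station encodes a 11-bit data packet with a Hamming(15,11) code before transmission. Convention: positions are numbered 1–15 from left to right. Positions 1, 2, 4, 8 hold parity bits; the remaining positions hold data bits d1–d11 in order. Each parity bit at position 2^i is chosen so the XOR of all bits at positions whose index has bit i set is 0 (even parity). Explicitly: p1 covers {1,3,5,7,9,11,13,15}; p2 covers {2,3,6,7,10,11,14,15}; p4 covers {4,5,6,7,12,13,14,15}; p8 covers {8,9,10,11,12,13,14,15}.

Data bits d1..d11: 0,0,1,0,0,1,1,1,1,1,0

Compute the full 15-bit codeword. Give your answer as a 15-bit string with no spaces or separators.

000001010111110

Place data at non-parity positions: p1 p2 0 p4 0 1 0 p8 0 1 1 1 1 1 0
p1 (pos 1,3,5,7,9,11,13,15): XOR of data positions = 0⊕0⊕0⊕0⊕1⊕1⊕0 = 0
p2 (pos 2,3,6,7,10,11,14,15): XOR of data positions = 0⊕1⊕0⊕1⊕1⊕1⊕0 = 0
p4 (pos 4,5,6,7,12,13,14,15): XOR of data positions = 0⊕1⊕0⊕1⊕1⊕1⊕0 = 0
p8 (pos 8,9,10,11,12,13,14,15): XOR of data positions = 0⊕1⊕1⊕1⊕1⊕1⊕0 = 1
Codeword: 000001010111110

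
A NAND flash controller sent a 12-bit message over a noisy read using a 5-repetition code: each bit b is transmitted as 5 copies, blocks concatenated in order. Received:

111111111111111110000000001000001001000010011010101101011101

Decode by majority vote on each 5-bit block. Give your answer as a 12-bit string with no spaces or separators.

Block 1 (11111): 5 ones → 1
Block 2 (11111): 5 ones → 1
Block 3 (11111): 5 ones → 1
Block 4 (11000): 2 ones → 0
Block 5 (00000): 0 ones → 0
Block 6 (01000): 1 one → 0
Block 7 (00100): 1 one → 0
Block 8 (10000): 1 one → 0
Block 9 (10011): 3 ones → 1
Block 10 (01010): 2 ones → 0
Block 11 (11010): 3 ones → 1
Block 12 (11101): 4 ones → 1

111000001011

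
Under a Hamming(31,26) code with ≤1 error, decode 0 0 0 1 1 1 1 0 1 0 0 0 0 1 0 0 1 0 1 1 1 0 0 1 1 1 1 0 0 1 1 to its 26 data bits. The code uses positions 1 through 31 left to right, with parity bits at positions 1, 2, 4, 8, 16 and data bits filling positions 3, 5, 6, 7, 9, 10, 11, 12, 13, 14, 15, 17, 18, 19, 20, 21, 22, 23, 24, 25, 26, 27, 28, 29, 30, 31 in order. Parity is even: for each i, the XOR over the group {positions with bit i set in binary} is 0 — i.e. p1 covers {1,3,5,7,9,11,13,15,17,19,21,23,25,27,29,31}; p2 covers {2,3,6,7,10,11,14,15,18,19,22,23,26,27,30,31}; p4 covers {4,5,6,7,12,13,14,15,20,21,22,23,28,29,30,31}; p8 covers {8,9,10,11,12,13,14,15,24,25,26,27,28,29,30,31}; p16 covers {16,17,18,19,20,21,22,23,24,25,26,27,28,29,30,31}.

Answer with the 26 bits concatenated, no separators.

00111000010101110011110011

s1 (pos 1,3,5,7,9,11,13,15,17,19,21,23,25,27,29,31): 0⊕0⊕1⊕1⊕1⊕0⊕0⊕0⊕1⊕1⊕1⊕0⊕1⊕1⊕0⊕1 = 1
s2 (pos 2,3,6,7,10,11,14,15,18,19,22,23,26,27,30,31): 0⊕0⊕1⊕1⊕0⊕0⊕1⊕0⊕0⊕1⊕0⊕0⊕1⊕1⊕1⊕1 = 0
s4 (pos 4,5,6,7,12,13,14,15,20,21,22,23,28,29,30,31): 1⊕1⊕1⊕1⊕0⊕0⊕1⊕0⊕1⊕1⊕0⊕0⊕0⊕0⊕1⊕1 = 1
s8 (pos 8,9,10,11,12,13,14,15,24,25,26,27,28,29,30,31): 0⊕1⊕0⊕0⊕0⊕0⊕1⊕0⊕1⊕1⊕1⊕1⊕0⊕0⊕1⊕1 = 0
s16 (pos 16,17,18,19,20,21,22,23,24,25,26,27,28,29,30,31): 0⊕1⊕0⊕1⊕1⊕1⊕0⊕0⊕1⊕1⊕1⊕1⊕0⊕0⊕1⊕1 = 0
Syndrome s16…s1 = 00101 → error at position 5.
Flip position 5: 0001111010000100101110011110011 → 0001011010000100101110011110011
Read data bits from positions 3,5,6,7,9,10,11,12,13,14,15,17,18,19,20,21,22,23,24,25,26,27,28,29,30,31: 00111000010101110011110011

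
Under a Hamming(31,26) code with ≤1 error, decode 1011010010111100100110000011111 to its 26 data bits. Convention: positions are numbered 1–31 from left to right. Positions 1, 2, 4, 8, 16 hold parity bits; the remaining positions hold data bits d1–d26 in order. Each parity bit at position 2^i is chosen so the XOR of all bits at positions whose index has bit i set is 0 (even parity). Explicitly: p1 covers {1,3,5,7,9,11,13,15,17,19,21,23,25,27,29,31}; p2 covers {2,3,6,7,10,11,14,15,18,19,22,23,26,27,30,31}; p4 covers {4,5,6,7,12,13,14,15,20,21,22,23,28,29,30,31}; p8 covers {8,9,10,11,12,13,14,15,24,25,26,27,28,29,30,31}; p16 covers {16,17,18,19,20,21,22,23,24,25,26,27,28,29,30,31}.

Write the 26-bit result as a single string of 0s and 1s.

10001011110100110000011111

s1 (pos 1,3,5,7,9,11,13,15,17,19,21,23,25,27,29,31): 1⊕1⊕0⊕0⊕1⊕1⊕1⊕0⊕1⊕0⊕1⊕0⊕0⊕1⊕1⊕1 = 0
s2 (pos 2,3,6,7,10,11,14,15,18,19,22,23,26,27,30,31): 0⊕1⊕1⊕0⊕0⊕1⊕1⊕0⊕0⊕0⊕0⊕0⊕0⊕1⊕1⊕1 = 1
s4 (pos 4,5,6,7,12,13,14,15,20,21,22,23,28,29,30,31): 1⊕0⊕1⊕0⊕1⊕1⊕1⊕0⊕1⊕1⊕0⊕0⊕1⊕1⊕1⊕1 = 1
s8 (pos 8,9,10,11,12,13,14,15,24,25,26,27,28,29,30,31): 0⊕1⊕0⊕1⊕1⊕1⊕1⊕0⊕0⊕0⊕0⊕1⊕1⊕1⊕1⊕1 = 0
s16 (pos 16,17,18,19,20,21,22,23,24,25,26,27,28,29,30,31): 0⊕1⊕0⊕0⊕1⊕1⊕0⊕0⊕0⊕0⊕0⊕1⊕1⊕1⊕1⊕1 = 0
Syndrome s16…s1 = 00110 → error at position 6.
Flip position 6: 1011010010111100100110000011111 → 1011000010111100100110000011111
Read data bits from positions 3,5,6,7,9,10,11,12,13,14,15,17,18,19,20,21,22,23,24,25,26,27,28,29,30,31: 10001011110100110000011111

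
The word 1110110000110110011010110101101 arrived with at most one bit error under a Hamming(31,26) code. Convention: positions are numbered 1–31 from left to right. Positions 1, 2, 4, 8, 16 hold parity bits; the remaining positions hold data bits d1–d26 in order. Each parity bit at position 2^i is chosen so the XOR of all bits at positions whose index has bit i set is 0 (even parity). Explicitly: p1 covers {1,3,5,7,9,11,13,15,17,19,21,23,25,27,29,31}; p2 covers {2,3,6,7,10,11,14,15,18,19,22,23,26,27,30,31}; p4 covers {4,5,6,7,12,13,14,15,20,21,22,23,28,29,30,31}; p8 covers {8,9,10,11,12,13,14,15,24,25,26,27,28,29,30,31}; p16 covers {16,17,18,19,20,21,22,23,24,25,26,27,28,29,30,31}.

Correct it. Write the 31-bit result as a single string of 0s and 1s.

1110110000110110011010110001101

s1 (pos 1,3,5,7,9,11,13,15,17,19,21,23,25,27,29,31): 1⊕1⊕1⊕0⊕0⊕1⊕0⊕1⊕0⊕1⊕1⊕1⊕0⊕0⊕1⊕1 = 0
s2 (pos 2,3,6,7,10,11,14,15,18,19,22,23,26,27,30,31): 1⊕1⊕1⊕0⊕0⊕1⊕1⊕1⊕1⊕1⊕0⊕1⊕1⊕0⊕0⊕1 = 1
s4 (pos 4,5,6,7,12,13,14,15,20,21,22,23,28,29,30,31): 0⊕1⊕1⊕0⊕1⊕0⊕1⊕1⊕0⊕1⊕0⊕1⊕1⊕1⊕0⊕1 = 0
s8 (pos 8,9,10,11,12,13,14,15,24,25,26,27,28,29,30,31): 0⊕0⊕0⊕1⊕1⊕0⊕1⊕1⊕1⊕0⊕1⊕0⊕1⊕1⊕0⊕1 = 1
s16 (pos 16,17,18,19,20,21,22,23,24,25,26,27,28,29,30,31): 0⊕0⊕1⊕1⊕0⊕1⊕0⊕1⊕1⊕0⊕1⊕0⊕1⊕1⊕0⊕1 = 1
Syndrome s16…s1 = 11010 → error at position 26.
Flip position 26: 1110110000110110011010110101101 → 1110110000110110011010110001101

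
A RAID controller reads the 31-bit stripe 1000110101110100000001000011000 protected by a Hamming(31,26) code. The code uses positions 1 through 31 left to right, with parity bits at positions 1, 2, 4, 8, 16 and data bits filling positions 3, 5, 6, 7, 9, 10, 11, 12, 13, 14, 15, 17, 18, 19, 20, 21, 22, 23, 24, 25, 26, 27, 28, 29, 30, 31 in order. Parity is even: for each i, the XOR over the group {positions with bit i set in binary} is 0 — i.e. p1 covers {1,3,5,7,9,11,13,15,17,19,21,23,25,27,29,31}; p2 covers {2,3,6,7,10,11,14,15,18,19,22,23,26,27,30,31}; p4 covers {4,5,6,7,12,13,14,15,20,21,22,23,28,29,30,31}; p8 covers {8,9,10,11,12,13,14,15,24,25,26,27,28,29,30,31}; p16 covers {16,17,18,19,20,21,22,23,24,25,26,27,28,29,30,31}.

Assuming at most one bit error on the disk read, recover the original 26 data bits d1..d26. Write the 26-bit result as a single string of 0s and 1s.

01100111010000001010011000

s1 (pos 1,3,5,7,9,11,13,15,17,19,21,23,25,27,29,31): 1⊕0⊕1⊕0⊕0⊕1⊕0⊕0⊕0⊕0⊕0⊕0⊕0⊕1⊕0⊕0 = 0
s2 (pos 2,3,6,7,10,11,14,15,18,19,22,23,26,27,30,31): 0⊕0⊕1⊕0⊕1⊕1⊕1⊕0⊕0⊕0⊕1⊕0⊕0⊕1⊕0⊕0 = 0
s4 (pos 4,5,6,7,12,13,14,15,20,21,22,23,28,29,30,31): 0⊕1⊕1⊕0⊕1⊕0⊕1⊕0⊕0⊕0⊕1⊕0⊕1⊕0⊕0⊕0 = 0
s8 (pos 8,9,10,11,12,13,14,15,24,25,26,27,28,29,30,31): 1⊕0⊕1⊕1⊕1⊕0⊕1⊕0⊕0⊕0⊕0⊕1⊕1⊕0⊕0⊕0 = 1
s16 (pos 16,17,18,19,20,21,22,23,24,25,26,27,28,29,30,31): 0⊕0⊕0⊕0⊕0⊕0⊕1⊕0⊕0⊕0⊕0⊕1⊕1⊕0⊕0⊕0 = 1
Syndrome s16…s1 = 11000 → error at position 24.
Flip position 24: 1000110101110100000001000011000 → 1000110101110100000001010011000
Read data bits from positions 3,5,6,7,9,10,11,12,13,14,15,17,18,19,20,21,22,23,24,25,26,27,28,29,30,31: 01100111010000001010011000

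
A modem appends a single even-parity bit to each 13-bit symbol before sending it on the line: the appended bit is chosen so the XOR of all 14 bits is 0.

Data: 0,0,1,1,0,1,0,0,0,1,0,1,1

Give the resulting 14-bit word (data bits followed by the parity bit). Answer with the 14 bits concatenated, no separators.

XOR of the 13 data bits: 0⊕0⊕1⊕1⊕0⊕1⊕0⊕0⊕0⊕1⊕0⊕1⊕1 = 0
Parity bit = 0 (so all 14 bits XOR to 0).

00110100010110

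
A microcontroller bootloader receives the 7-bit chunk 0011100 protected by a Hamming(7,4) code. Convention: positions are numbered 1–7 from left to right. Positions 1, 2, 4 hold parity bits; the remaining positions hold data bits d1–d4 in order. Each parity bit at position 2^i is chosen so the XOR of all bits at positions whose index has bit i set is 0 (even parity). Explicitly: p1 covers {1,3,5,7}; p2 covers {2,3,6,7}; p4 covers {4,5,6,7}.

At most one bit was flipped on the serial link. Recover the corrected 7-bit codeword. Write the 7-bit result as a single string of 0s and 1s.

0111100

s1 (pos 1,3,5,7): 0⊕1⊕1⊕0 = 0
s2 (pos 2,3,6,7): 0⊕1⊕0⊕0 = 1
s4 (pos 4,5,6,7): 1⊕1⊕0⊕0 = 0
Syndrome s4…s1 = 010 → error at position 2.
Flip position 2: 0011100 → 0111100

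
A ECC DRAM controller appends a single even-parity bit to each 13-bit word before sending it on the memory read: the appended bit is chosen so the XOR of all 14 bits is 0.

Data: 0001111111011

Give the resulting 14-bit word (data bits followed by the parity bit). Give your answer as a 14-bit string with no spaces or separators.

00011111110111

XOR of the 13 data bits: 0⊕0⊕0⊕1⊕1⊕1⊕1⊕1⊕1⊕1⊕0⊕1⊕1 = 1
Parity bit = 1 (so all 14 bits XOR to 0).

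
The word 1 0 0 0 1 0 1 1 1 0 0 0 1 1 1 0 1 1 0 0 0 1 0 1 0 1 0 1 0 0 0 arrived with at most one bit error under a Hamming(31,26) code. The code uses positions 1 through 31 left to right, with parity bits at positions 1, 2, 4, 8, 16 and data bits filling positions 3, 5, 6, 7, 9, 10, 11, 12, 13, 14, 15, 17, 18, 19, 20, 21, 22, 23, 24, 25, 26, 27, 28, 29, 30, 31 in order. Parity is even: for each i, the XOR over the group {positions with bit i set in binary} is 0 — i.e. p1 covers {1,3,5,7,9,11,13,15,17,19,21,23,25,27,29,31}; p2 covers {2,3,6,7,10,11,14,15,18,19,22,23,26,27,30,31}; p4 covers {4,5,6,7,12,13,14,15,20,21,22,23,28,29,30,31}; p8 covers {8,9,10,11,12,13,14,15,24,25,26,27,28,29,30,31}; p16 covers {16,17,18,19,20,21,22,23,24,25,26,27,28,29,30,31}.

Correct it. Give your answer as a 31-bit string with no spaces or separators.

s1 (pos 1,3,5,7,9,11,13,15,17,19,21,23,25,27,29,31): 1⊕0⊕1⊕1⊕1⊕0⊕1⊕1⊕1⊕0⊕0⊕0⊕0⊕0⊕0⊕0 = 1
s2 (pos 2,3,6,7,10,11,14,15,18,19,22,23,26,27,30,31): 0⊕0⊕0⊕1⊕0⊕0⊕1⊕1⊕1⊕0⊕1⊕0⊕1⊕0⊕0⊕0 = 0
s4 (pos 4,5,6,7,12,13,14,15,20,21,22,23,28,29,30,31): 0⊕1⊕0⊕1⊕0⊕1⊕1⊕1⊕0⊕0⊕1⊕0⊕1⊕0⊕0⊕0 = 1
s8 (pos 8,9,10,11,12,13,14,15,24,25,26,27,28,29,30,31): 1⊕1⊕0⊕0⊕0⊕1⊕1⊕1⊕1⊕0⊕1⊕0⊕1⊕0⊕0⊕0 = 0
s16 (pos 16,17,18,19,20,21,22,23,24,25,26,27,28,29,30,31): 0⊕1⊕1⊕0⊕0⊕0⊕1⊕0⊕1⊕0⊕1⊕0⊕1⊕0⊕0⊕0 = 0
Syndrome s16…s1 = 00101 → error at position 5.
Flip position 5: 1000101110001110110001010101000 → 1000001110001110110001010101000

1000001110001110110001010101000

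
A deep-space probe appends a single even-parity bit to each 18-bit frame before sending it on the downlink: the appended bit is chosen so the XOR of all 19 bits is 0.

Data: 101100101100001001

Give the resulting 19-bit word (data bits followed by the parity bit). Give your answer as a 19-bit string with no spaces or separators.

1011001011000010010

XOR of the 18 data bits: 1⊕0⊕1⊕1⊕0⊕0⊕1⊕0⊕1⊕1⊕0⊕0⊕0⊕0⊕1⊕0⊕0⊕1 = 0
Parity bit = 0 (so all 19 bits XOR to 0).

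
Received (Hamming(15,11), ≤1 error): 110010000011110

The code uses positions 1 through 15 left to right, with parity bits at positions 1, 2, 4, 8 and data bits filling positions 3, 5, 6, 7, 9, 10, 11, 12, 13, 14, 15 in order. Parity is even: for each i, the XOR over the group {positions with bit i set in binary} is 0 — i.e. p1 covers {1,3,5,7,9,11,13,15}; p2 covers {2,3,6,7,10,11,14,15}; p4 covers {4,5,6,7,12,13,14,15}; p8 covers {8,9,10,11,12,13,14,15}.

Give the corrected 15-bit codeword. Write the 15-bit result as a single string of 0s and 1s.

100010000011110

s1 (pos 1,3,5,7,9,11,13,15): 1⊕0⊕1⊕0⊕0⊕1⊕1⊕0 = 0
s2 (pos 2,3,6,7,10,11,14,15): 1⊕0⊕0⊕0⊕0⊕1⊕1⊕0 = 1
s4 (pos 4,5,6,7,12,13,14,15): 0⊕1⊕0⊕0⊕1⊕1⊕1⊕0 = 0
s8 (pos 8,9,10,11,12,13,14,15): 0⊕0⊕0⊕1⊕1⊕1⊕1⊕0 = 0
Syndrome s8…s1 = 0010 → error at position 2.
Flip position 2: 110010000011110 → 100010000011110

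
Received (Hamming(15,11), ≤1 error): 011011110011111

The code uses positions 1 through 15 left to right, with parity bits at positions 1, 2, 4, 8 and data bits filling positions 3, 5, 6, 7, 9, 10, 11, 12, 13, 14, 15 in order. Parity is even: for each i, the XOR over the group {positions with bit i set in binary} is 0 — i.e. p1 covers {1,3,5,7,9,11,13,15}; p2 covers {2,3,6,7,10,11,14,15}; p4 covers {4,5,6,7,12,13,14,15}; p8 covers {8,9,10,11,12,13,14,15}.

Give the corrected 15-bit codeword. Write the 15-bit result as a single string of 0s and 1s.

s1 (pos 1,3,5,7,9,11,13,15): 0⊕1⊕1⊕1⊕0⊕1⊕1⊕1 = 0
s2 (pos 2,3,6,7,10,11,14,15): 1⊕1⊕1⊕1⊕0⊕1⊕1⊕1 = 1
s4 (pos 4,5,6,7,12,13,14,15): 0⊕1⊕1⊕1⊕1⊕1⊕1⊕1 = 1
s8 (pos 8,9,10,11,12,13,14,15): 1⊕0⊕0⊕1⊕1⊕1⊕1⊕1 = 0
Syndrome s8…s1 = 0110 → error at position 6.
Flip position 6: 011011110011111 → 011010110011111

011010110011111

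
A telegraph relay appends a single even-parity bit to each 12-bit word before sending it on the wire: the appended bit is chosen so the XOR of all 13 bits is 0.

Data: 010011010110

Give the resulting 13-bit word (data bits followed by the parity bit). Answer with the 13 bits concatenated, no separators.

0100110101100

XOR of the 12 data bits: 0⊕1⊕0⊕0⊕1⊕1⊕0⊕1⊕0⊕1⊕1⊕0 = 0
Parity bit = 0 (so all 13 bits XOR to 0).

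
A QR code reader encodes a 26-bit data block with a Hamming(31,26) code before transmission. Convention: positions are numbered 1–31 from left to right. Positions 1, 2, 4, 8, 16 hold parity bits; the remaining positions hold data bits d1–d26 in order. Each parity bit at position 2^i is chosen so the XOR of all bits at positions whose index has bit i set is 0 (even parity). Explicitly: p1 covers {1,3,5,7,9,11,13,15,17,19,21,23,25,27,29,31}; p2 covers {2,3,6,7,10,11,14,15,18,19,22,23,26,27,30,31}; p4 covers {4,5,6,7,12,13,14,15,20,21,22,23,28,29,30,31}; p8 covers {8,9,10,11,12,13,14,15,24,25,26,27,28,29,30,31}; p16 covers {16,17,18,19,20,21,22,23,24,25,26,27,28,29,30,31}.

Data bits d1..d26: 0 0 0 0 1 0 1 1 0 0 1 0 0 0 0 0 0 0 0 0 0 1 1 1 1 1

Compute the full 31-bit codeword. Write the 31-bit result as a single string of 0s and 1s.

0100000110110011000000000011111

Place data at non-parity positions: p1 p2 0 p4 0 0 0 p8 1 0 1 1 0 0 1 p16 0 0 0 0 0 0 0 0 0 0 1 1 1 1 1
p1 (pos 1,3,5,7,9,11,13,15,17,19,21,23,25,27,29,31): XOR of data positions = 0⊕0⊕0⊕1⊕1⊕0⊕1⊕0⊕0⊕0⊕0⊕0⊕1⊕1⊕1 = 0
p2 (pos 2,3,6,7,10,11,14,15,18,19,22,23,26,27,30,31): XOR of data positions = 0⊕0⊕0⊕0⊕1⊕0⊕1⊕0⊕0⊕0⊕0⊕0⊕1⊕1⊕1 = 1
p4 (pos 4,5,6,7,12,13,14,15,20,21,22,23,28,29,30,31): XOR of data positions = 0⊕0⊕0⊕1⊕0⊕0⊕1⊕0⊕0⊕0⊕0⊕1⊕1⊕1⊕1 = 0
p8 (pos 8,9,10,11,12,13,14,15,24,25,26,27,28,29,30,31): XOR of data positions = 1⊕0⊕1⊕1⊕0⊕0⊕1⊕0⊕0⊕0⊕1⊕1⊕1⊕1⊕1 = 1
p16 (pos 16,17,18,19,20,21,22,23,24,25,26,27,28,29,30,31): XOR of data positions = 0⊕0⊕0⊕0⊕0⊕0⊕0⊕0⊕0⊕0⊕1⊕1⊕1⊕1⊕1 = 1
Codeword: 0100000110110011000000000011111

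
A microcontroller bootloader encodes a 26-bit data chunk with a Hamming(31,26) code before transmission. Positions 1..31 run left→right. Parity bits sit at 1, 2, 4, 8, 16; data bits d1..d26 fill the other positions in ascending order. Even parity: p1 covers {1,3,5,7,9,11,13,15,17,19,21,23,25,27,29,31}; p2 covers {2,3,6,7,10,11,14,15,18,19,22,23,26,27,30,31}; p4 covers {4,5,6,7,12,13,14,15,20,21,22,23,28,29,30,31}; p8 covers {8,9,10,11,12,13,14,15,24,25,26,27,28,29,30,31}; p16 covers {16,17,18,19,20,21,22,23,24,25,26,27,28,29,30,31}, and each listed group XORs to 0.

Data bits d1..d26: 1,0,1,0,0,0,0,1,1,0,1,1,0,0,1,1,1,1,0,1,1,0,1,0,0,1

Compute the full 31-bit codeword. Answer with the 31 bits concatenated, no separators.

0110010100011011100111101101001

Place data at non-parity positions: p1 p2 1 p4 0 1 0 p8 0 0 0 1 1 0 1 p16 1 0 0 1 1 1 1 0 1 1 0 1 0 0 1
p1 (pos 1,3,5,7,9,11,13,15,17,19,21,23,25,27,29,31): XOR of data positions = 1⊕0⊕0⊕0⊕0⊕1⊕1⊕1⊕0⊕1⊕1⊕1⊕0⊕0⊕1 = 0
p2 (pos 2,3,6,7,10,11,14,15,18,19,22,23,26,27,30,31): XOR of data positions = 1⊕1⊕0⊕0⊕0⊕0⊕1⊕0⊕0⊕1⊕1⊕1⊕0⊕0⊕1 = 1
p4 (pos 4,5,6,7,12,13,14,15,20,21,22,23,28,29,30,31): XOR of data positions = 0⊕1⊕0⊕1⊕1⊕0⊕1⊕1⊕1⊕1⊕1⊕1⊕0⊕0⊕1 = 0
p8 (pos 8,9,10,11,12,13,14,15,24,25,26,27,28,29,30,31): XOR of data positions = 0⊕0⊕0⊕1⊕1⊕0⊕1⊕0⊕1⊕1⊕0⊕1⊕0⊕0⊕1 = 1
p16 (pos 16,17,18,19,20,21,22,23,24,25,26,27,28,29,30,31): XOR of data positions = 1⊕0⊕0⊕1⊕1⊕1⊕1⊕0⊕1⊕1⊕0⊕1⊕0⊕0⊕1 = 1
Codeword: 0110010100011011100111101101001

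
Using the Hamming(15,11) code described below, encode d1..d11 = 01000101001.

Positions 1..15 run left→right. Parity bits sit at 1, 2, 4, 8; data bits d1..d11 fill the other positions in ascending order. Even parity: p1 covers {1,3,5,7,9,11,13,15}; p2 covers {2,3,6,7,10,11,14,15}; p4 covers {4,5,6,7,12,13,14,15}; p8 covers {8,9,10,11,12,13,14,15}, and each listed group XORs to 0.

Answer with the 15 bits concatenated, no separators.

000110010101001

Place data at non-parity positions: p1 p2 0 p4 1 0 0 p8 0 1 0 1 0 0 1
p1 (pos 1,3,5,7,9,11,13,15): XOR of data positions = 0⊕1⊕0⊕0⊕0⊕0⊕1 = 0
p2 (pos 2,3,6,7,10,11,14,15): XOR of data positions = 0⊕0⊕0⊕1⊕0⊕0⊕1 = 0
p4 (pos 4,5,6,7,12,13,14,15): XOR of data positions = 1⊕0⊕0⊕1⊕0⊕0⊕1 = 1
p8 (pos 8,9,10,11,12,13,14,15): XOR of data positions = 0⊕1⊕0⊕1⊕0⊕0⊕1 = 1
Codeword: 000110010101001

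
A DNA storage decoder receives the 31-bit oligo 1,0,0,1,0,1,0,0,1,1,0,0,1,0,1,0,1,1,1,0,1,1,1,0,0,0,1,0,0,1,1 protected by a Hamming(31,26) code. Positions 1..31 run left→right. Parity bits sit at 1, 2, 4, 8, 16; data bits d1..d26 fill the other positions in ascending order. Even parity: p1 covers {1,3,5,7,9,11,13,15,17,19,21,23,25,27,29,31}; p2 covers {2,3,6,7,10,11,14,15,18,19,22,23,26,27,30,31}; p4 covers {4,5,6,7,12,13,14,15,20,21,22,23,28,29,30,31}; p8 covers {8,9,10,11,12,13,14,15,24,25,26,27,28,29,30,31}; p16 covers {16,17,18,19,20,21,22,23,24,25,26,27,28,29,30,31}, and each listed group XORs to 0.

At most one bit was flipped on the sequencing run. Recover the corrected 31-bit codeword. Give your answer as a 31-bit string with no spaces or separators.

1001010011001010111011100011011

s1 (pos 1,3,5,7,9,11,13,15,17,19,21,23,25,27,29,31): 1⊕0⊕0⊕0⊕1⊕0⊕1⊕1⊕1⊕1⊕1⊕1⊕0⊕1⊕0⊕1 = 0
s2 (pos 2,3,6,7,10,11,14,15,18,19,22,23,26,27,30,31): 0⊕0⊕1⊕0⊕1⊕0⊕0⊕1⊕1⊕1⊕1⊕1⊕0⊕1⊕1⊕1 = 0
s4 (pos 4,5,6,7,12,13,14,15,20,21,22,23,28,29,30,31): 1⊕0⊕1⊕0⊕0⊕1⊕0⊕1⊕0⊕1⊕1⊕1⊕0⊕0⊕1⊕1 = 1
s8 (pos 8,9,10,11,12,13,14,15,24,25,26,27,28,29,30,31): 0⊕1⊕1⊕0⊕0⊕1⊕0⊕1⊕0⊕0⊕0⊕1⊕0⊕0⊕1⊕1 = 1
s16 (pos 16,17,18,19,20,21,22,23,24,25,26,27,28,29,30,31): 0⊕1⊕1⊕1⊕0⊕1⊕1⊕1⊕0⊕0⊕0⊕1⊕0⊕0⊕1⊕1 = 1
Syndrome s16…s1 = 11100 → error at position 28.
Flip position 28: 1001010011001010111011100010011 → 1001010011001010111011100011011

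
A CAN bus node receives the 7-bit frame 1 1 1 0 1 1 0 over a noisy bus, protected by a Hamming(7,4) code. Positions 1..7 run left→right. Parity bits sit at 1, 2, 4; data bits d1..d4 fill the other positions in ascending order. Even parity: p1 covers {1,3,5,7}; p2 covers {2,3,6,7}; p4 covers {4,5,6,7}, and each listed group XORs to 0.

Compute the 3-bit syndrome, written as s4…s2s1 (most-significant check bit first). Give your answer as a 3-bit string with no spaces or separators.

011

s1 (pos 1,3,5,7): 1⊕1⊕1⊕0 = 1
s2 (pos 2,3,6,7): 1⊕1⊕1⊕0 = 1
s4 (pos 4,5,6,7): 0⊕1⊕1⊕0 = 0
Syndrome s4…s1 = 011 → error at position 3.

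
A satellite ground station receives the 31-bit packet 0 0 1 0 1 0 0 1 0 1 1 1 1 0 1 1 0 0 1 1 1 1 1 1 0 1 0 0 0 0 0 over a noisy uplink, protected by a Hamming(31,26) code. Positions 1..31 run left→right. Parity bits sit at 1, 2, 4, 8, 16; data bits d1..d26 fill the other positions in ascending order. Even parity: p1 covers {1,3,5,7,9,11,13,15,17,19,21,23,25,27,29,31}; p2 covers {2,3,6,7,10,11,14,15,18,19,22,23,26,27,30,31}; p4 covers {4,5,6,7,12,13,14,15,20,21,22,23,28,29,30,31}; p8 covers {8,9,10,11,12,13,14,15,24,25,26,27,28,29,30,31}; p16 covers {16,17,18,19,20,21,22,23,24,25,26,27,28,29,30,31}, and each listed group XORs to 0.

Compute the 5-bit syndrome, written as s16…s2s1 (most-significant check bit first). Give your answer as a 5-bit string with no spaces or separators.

s1 (pos 1,3,5,7,9,11,13,15,17,19,21,23,25,27,29,31): 0⊕1⊕1⊕0⊕0⊕1⊕1⊕1⊕0⊕1⊕1⊕1⊕0⊕0⊕0⊕0 = 0
s2 (pos 2,3,6,7,10,11,14,15,18,19,22,23,26,27,30,31): 0⊕1⊕0⊕0⊕1⊕1⊕0⊕1⊕0⊕1⊕1⊕1⊕1⊕0⊕0⊕0 = 0
s4 (pos 4,5,6,7,12,13,14,15,20,21,22,23,28,29,30,31): 0⊕1⊕0⊕0⊕1⊕1⊕0⊕1⊕1⊕1⊕1⊕1⊕0⊕0⊕0⊕0 = 0
s8 (pos 8,9,10,11,12,13,14,15,24,25,26,27,28,29,30,31): 1⊕0⊕1⊕1⊕1⊕1⊕0⊕1⊕1⊕0⊕1⊕0⊕0⊕0⊕0⊕0 = 0
s16 (pos 16,17,18,19,20,21,22,23,24,25,26,27,28,29,30,31): 1⊕0⊕0⊕1⊕1⊕1⊕1⊕1⊕1⊕0⊕1⊕0⊕0⊕0⊕0⊕0 = 0
Syndrome s16…s1 = 00000 → no error.

00000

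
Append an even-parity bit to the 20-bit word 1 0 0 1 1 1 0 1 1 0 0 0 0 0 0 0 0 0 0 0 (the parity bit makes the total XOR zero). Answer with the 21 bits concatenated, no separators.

XOR of the 20 data bits: 1⊕0⊕0⊕1⊕1⊕1⊕0⊕1⊕1⊕0⊕0⊕0⊕0⊕0⊕0⊕0⊕0⊕0⊕0⊕0 = 0
Parity bit = 0 (so all 21 bits XOR to 0).

100111011000000000000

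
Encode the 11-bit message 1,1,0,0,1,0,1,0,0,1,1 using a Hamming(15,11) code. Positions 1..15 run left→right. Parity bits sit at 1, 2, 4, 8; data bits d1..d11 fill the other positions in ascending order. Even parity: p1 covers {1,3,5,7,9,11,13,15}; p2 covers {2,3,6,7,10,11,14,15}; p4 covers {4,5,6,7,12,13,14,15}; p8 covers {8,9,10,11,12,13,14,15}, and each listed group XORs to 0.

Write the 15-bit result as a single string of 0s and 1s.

Place data at non-parity positions: p1 p2 1 p4 1 0 0 p8 1 0 1 0 0 1 1
p1 (pos 1,3,5,7,9,11,13,15): XOR of data positions = 1⊕1⊕0⊕1⊕1⊕0⊕1 = 1
p2 (pos 2,3,6,7,10,11,14,15): XOR of data positions = 1⊕0⊕0⊕0⊕1⊕1⊕1 = 0
p4 (pos 4,5,6,7,12,13,14,15): XOR of data positions = 1⊕0⊕0⊕0⊕0⊕1⊕1 = 1
p8 (pos 8,9,10,11,12,13,14,15): XOR of data positions = 1⊕0⊕1⊕0⊕0⊕1⊕1 = 0
Codeword: 101110001010011

101110001010011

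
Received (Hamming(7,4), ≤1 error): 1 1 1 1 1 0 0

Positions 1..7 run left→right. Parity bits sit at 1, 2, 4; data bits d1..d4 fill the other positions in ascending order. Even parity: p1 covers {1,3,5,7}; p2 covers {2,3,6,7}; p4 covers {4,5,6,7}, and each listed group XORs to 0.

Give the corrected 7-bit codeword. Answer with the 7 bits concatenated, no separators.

s1 (pos 1,3,5,7): 1⊕1⊕1⊕0 = 1
s2 (pos 2,3,6,7): 1⊕1⊕0⊕0 = 0
s4 (pos 4,5,6,7): 1⊕1⊕0⊕0 = 0
Syndrome s4…s1 = 001 → error at position 1.
Flip position 1: 1111100 → 0111100

0111100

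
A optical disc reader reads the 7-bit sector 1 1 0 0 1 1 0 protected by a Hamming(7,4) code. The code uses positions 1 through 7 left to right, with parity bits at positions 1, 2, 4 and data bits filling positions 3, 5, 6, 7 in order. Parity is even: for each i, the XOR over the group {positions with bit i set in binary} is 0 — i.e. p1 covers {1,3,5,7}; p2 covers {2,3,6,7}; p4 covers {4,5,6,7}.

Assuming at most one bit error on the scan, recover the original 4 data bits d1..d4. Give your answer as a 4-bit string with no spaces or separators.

0110

s1 (pos 1,3,5,7): 1⊕0⊕1⊕0 = 0
s2 (pos 2,3,6,7): 1⊕0⊕1⊕0 = 0
s4 (pos 4,5,6,7): 0⊕1⊕1⊕0 = 0
Syndrome s4…s1 = 000 → no error.
Read data bits from positions 3,5,6,7: 0110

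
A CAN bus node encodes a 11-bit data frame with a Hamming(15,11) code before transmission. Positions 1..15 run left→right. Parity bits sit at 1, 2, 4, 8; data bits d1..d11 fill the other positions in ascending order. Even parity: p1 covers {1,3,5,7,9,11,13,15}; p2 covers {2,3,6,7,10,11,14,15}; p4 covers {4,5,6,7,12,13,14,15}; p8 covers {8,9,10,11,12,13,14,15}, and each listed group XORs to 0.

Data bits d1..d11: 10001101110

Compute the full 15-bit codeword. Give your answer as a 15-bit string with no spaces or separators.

Place data at non-parity positions: p1 p2 1 p4 0 0 0 p8 1 1 0 1 1 1 0
p1 (pos 1,3,5,7,9,11,13,15): XOR of data positions = 1⊕0⊕0⊕1⊕0⊕1⊕0 = 1
p2 (pos 2,3,6,7,10,11,14,15): XOR of data positions = 1⊕0⊕0⊕1⊕0⊕1⊕0 = 1
p4 (pos 4,5,6,7,12,13,14,15): XOR of data positions = 0⊕0⊕0⊕1⊕1⊕1⊕0 = 1
p8 (pos 8,9,10,11,12,13,14,15): XOR of data positions = 1⊕1⊕0⊕1⊕1⊕1⊕0 = 1
Codeword: 111100011101110

111100011101110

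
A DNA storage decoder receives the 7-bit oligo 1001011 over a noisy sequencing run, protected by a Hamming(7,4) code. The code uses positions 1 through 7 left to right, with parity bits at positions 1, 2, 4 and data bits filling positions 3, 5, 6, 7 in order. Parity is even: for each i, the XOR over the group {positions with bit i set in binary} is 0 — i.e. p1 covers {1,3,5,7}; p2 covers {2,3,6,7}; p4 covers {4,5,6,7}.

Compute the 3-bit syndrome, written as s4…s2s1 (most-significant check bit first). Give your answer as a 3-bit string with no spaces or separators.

100

s1 (pos 1,3,5,7): 1⊕0⊕0⊕1 = 0
s2 (pos 2,3,6,7): 0⊕0⊕1⊕1 = 0
s4 (pos 4,5,6,7): 1⊕0⊕1⊕1 = 1
Syndrome s4…s1 = 100 → error at position 4.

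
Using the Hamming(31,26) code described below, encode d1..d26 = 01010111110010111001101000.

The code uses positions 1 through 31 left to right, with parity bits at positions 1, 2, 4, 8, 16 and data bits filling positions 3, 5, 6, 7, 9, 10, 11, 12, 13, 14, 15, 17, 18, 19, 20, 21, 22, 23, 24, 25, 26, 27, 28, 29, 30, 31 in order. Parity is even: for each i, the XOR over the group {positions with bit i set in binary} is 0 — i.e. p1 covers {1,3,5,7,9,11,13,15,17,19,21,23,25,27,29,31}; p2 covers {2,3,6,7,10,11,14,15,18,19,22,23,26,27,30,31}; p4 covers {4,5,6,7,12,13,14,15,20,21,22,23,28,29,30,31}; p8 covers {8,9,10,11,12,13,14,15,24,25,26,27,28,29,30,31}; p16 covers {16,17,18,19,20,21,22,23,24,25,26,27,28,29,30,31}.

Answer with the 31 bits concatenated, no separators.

0101101001111101010111001101000

Place data at non-parity positions: p1 p2 0 p4 1 0 1 p8 0 1 1 1 1 1 0 p16 0 1 0 1 1 1 0 0 1 1 0 1 0 0 0
p1 (pos 1,3,5,7,9,11,13,15,17,19,21,23,25,27,29,31): XOR of data positions = 0⊕1⊕1⊕0⊕1⊕1⊕0⊕0⊕0⊕1⊕0⊕1⊕0⊕0⊕0 = 0
p2 (pos 2,3,6,7,10,11,14,15,18,19,22,23,26,27,30,31): XOR of data positions = 0⊕0⊕1⊕1⊕1⊕1⊕0⊕1⊕0⊕1⊕0⊕1⊕0⊕0⊕0 = 1
p4 (pos 4,5,6,7,12,13,14,15,20,21,22,23,28,29,30,31): XOR of data positions = 1⊕0⊕1⊕1⊕1⊕1⊕0⊕1⊕1⊕1⊕0⊕1⊕0⊕0⊕0 = 1
p8 (pos 8,9,10,11,12,13,14,15,24,25,26,27,28,29,30,31): XOR of data positions = 0⊕1⊕1⊕1⊕1⊕1⊕0⊕0⊕1⊕1⊕0⊕1⊕0⊕0⊕0 = 0
p16 (pos 16,17,18,19,20,21,22,23,24,25,26,27,28,29,30,31): XOR of data positions = 0⊕1⊕0⊕1⊕1⊕1⊕0⊕0⊕1⊕1⊕0⊕1⊕0⊕0⊕0 = 1
Codeword: 0101101001111101010111001101000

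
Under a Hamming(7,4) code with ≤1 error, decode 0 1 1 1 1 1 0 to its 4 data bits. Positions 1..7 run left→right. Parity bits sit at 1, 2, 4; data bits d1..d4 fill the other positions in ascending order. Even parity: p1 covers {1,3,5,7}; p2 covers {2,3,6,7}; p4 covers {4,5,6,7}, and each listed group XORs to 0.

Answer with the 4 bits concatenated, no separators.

s1 (pos 1,3,5,7): 0⊕1⊕1⊕0 = 0
s2 (pos 2,3,6,7): 1⊕1⊕1⊕0 = 1
s4 (pos 4,5,6,7): 1⊕1⊕1⊕0 = 1
Syndrome s4…s1 = 110 → error at position 6.
Flip position 6: 0111110 → 0111100
Read data bits from positions 3,5,6,7: 1100

1100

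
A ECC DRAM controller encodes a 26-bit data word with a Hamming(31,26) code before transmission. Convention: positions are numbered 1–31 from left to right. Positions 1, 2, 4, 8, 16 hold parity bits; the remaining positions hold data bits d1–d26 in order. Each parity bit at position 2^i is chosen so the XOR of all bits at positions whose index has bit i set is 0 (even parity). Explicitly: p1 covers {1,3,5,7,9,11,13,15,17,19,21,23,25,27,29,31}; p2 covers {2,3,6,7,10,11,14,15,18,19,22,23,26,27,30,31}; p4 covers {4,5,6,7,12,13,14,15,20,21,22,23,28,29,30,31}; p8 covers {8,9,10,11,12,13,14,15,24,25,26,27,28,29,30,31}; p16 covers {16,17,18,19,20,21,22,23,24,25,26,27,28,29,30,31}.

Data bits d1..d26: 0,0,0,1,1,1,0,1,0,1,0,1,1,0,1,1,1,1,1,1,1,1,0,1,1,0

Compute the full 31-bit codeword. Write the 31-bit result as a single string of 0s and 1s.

Place data at non-parity positions: p1 p2 0 p4 0 0 1 p8 1 1 0 1 0 1 0 p16 1 1 0 1 1 1 1 1 1 1 1 0 1 1 0
p1 (pos 1,3,5,7,9,11,13,15,17,19,21,23,25,27,29,31): XOR of data positions = 0⊕0⊕1⊕1⊕0⊕0⊕0⊕1⊕0⊕1⊕1⊕1⊕1⊕1⊕0 = 0
p2 (pos 2,3,6,7,10,11,14,15,18,19,22,23,26,27,30,31): XOR of data positions = 0⊕0⊕1⊕1⊕0⊕1⊕0⊕1⊕0⊕1⊕1⊕1⊕1⊕1⊕0 = 1
p4 (pos 4,5,6,7,12,13,14,15,20,21,22,23,28,29,30,31): XOR of data positions = 0⊕0⊕1⊕1⊕0⊕1⊕0⊕1⊕1⊕1⊕1⊕0⊕1⊕1⊕0 = 1
p8 (pos 8,9,10,11,12,13,14,15,24,25,26,27,28,29,30,31): XOR of data positions = 1⊕1⊕0⊕1⊕0⊕1⊕0⊕1⊕1⊕1⊕1⊕0⊕1⊕1⊕0 = 0
p16 (pos 16,17,18,19,20,21,22,23,24,25,26,27,28,29,30,31): XOR of data positions = 1⊕1⊕0⊕1⊕1⊕1⊕1⊕1⊕1⊕1⊕1⊕0⊕1⊕1⊕0 = 0
Codeword: 0101001011010100110111111110110

0101001011010100110111111110110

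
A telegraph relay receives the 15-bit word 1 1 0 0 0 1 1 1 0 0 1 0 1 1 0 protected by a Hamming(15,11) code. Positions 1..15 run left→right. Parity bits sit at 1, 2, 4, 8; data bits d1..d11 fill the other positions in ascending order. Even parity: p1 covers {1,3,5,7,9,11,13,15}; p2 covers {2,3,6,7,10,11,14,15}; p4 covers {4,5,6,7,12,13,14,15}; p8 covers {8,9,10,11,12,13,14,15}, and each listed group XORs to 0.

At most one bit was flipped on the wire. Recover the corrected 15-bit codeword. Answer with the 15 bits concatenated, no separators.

100001110010110

s1 (pos 1,3,5,7,9,11,13,15): 1⊕0⊕0⊕1⊕0⊕1⊕1⊕0 = 0
s2 (pos 2,3,6,7,10,11,14,15): 1⊕0⊕1⊕1⊕0⊕1⊕1⊕0 = 1
s4 (pos 4,5,6,7,12,13,14,15): 0⊕0⊕1⊕1⊕0⊕1⊕1⊕0 = 0
s8 (pos 8,9,10,11,12,13,14,15): 1⊕0⊕0⊕1⊕0⊕1⊕1⊕0 = 0
Syndrome s8…s1 = 0010 → error at position 2.
Flip position 2: 110001110010110 → 100001110010110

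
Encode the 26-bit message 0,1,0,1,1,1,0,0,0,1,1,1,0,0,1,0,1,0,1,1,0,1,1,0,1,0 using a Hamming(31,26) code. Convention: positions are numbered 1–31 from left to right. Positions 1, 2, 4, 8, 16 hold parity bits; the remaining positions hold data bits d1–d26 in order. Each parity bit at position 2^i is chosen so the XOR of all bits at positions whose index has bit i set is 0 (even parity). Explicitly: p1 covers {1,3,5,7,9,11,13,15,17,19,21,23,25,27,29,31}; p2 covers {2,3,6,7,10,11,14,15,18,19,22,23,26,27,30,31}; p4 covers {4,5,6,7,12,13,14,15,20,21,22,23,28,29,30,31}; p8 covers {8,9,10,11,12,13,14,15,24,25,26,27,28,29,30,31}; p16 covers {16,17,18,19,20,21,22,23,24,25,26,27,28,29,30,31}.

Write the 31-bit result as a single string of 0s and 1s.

1100101111000110100101011011010

Place data at non-parity positions: p1 p2 0 p4 1 0 1 p8 1 1 0 0 0 1 1 p16 1 0 0 1 0 1 0 1 1 0 1 1 0 1 0
p1 (pos 1,3,5,7,9,11,13,15,17,19,21,23,25,27,29,31): XOR of data positions = 0⊕1⊕1⊕1⊕0⊕0⊕1⊕1⊕0⊕0⊕0⊕1⊕1⊕0⊕0 = 1
p2 (pos 2,3,6,7,10,11,14,15,18,19,22,23,26,27,30,31): XOR of data positions = 0⊕0⊕1⊕1⊕0⊕1⊕1⊕0⊕0⊕1⊕0⊕0⊕1⊕1⊕0 = 1
p4 (pos 4,5,6,7,12,13,14,15,20,21,22,23,28,29,30,31): XOR of data positions = 1⊕0⊕1⊕0⊕0⊕1⊕1⊕1⊕0⊕1⊕0⊕1⊕0⊕1⊕0 = 0
p8 (pos 8,9,10,11,12,13,14,15,24,25,26,27,28,29,30,31): XOR of data positions = 1⊕1⊕0⊕0⊕0⊕1⊕1⊕1⊕1⊕0⊕1⊕1⊕0⊕1⊕0 = 1
p16 (pos 16,17,18,19,20,21,22,23,24,25,26,27,28,29,30,31): XOR of data positions = 1⊕0⊕0⊕1⊕0⊕1⊕0⊕1⊕1⊕0⊕1⊕1⊕0⊕1⊕0 = 0
Codeword: 1100101111000110100101011011010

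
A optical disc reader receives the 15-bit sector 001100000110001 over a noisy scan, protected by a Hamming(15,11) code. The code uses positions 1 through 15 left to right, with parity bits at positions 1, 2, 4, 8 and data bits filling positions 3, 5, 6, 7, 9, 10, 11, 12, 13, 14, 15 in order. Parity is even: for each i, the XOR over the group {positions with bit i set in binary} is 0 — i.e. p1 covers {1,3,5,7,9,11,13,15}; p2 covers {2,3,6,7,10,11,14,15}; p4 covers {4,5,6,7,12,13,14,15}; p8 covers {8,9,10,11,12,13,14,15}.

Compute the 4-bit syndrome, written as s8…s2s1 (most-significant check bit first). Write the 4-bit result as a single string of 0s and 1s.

1001

s1 (pos 1,3,5,7,9,11,13,15): 0⊕1⊕0⊕0⊕0⊕1⊕0⊕1 = 1
s2 (pos 2,3,6,7,10,11,14,15): 0⊕1⊕0⊕0⊕1⊕1⊕0⊕1 = 0
s4 (pos 4,5,6,7,12,13,14,15): 1⊕0⊕0⊕0⊕0⊕0⊕0⊕1 = 0
s8 (pos 8,9,10,11,12,13,14,15): 0⊕0⊕1⊕1⊕0⊕0⊕0⊕1 = 1
Syndrome s8…s1 = 1001 → error at position 9.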